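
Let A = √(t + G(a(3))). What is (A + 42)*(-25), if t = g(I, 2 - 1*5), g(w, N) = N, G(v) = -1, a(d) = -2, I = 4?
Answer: -1050 - 50*I ≈ -1050.0 - 50.0*I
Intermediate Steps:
t = -3 (t = 2 - 1*5 = 2 - 5 = -3)
A = 2*I (A = √(-3 - 1) = √(-4) = 2*I ≈ 2.0*I)
(A + 42)*(-25) = (2*I + 42)*(-25) = (42 + 2*I)*(-25) = -1050 - 50*I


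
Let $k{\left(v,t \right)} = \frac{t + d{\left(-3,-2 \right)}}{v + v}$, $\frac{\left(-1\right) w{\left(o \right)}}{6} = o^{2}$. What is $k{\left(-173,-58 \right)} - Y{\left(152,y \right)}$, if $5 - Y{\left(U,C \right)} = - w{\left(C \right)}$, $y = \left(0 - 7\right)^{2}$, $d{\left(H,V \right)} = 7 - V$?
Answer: $\frac{4982795}{346} \approx 14401.0$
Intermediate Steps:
$w{\left(o \right)} = - 6 o^{2}$
$k{\left(v,t \right)} = \frac{9 + t}{2 v}$ ($k{\left(v,t \right)} = \frac{t + \left(7 - -2\right)}{v + v} = \frac{t + \left(7 + 2\right)}{2 v} = \left(t + 9\right) \frac{1}{2 v} = \left(9 + t\right) \frac{1}{2 v} = \frac{9 + t}{2 v}$)
$y = 49$ ($y = \left(-7\right)^{2} = 49$)
$Y{\left(U,C \right)} = 5 - 6 C^{2}$ ($Y{\left(U,C \right)} = 5 - - \left(-6\right) C^{2} = 5 - 6 C^{2}$)
$k{\left(-173,-58 \right)} - Y{\left(152,y \right)} = \frac{9 - 58}{2 \left(-173\right)} - \left(5 - 6 \cdot 49^{2}\right) = \frac{1}{2} \left(- \frac{1}{173}\right) \left(-49\right) - \left(5 - 14406\right) = \frac{49}{346} - \left(5 - 14406\right) = \frac{49}{346} - -14401 = \frac{49}{346} + 14401 = \frac{4982795}{346}$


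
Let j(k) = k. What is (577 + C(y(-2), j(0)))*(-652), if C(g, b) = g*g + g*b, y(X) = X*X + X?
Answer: -378812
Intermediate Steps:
y(X) = X + X**2 (y(X) = X**2 + X = X + X**2)
C(g, b) = g**2 + b*g
(577 + C(y(-2), j(0)))*(-652) = (577 + (-2*(1 - 2))*(0 - 2*(1 - 2)))*(-652) = (577 + (-2*(-1))*(0 - 2*(-1)))*(-652) = (577 + 2*(0 + 2))*(-652) = (577 + 2*2)*(-652) = (577 + 4)*(-652) = 581*(-652) = -378812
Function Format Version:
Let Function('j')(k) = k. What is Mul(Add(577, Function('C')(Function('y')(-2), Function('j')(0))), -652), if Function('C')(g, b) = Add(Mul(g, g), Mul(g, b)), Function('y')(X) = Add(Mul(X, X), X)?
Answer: -378812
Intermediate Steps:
Function('y')(X) = Add(X, Pow(X, 2)) (Function('y')(X) = Add(Pow(X, 2), X) = Add(X, Pow(X, 2)))
Function('C')(g, b) = Add(Pow(g, 2), Mul(b, g))
Mul(Add(577, Function('C')(Function('y')(-2), Function('j')(0))), -652) = Mul(Add(577, Mul(Mul(-2, Add(1, -2)), Add(0, Mul(-2, Add(1, -2))))), -652) = Mul(Add(577, Mul(Mul(-2, -1), Add(0, Mul(-2, -1)))), -652) = Mul(Add(577, Mul(2, Add(0, 2))), -652) = Mul(Add(577, Mul(2, 2)), -652) = Mul(Add(577, 4), -652) = Mul(581, -652) = -378812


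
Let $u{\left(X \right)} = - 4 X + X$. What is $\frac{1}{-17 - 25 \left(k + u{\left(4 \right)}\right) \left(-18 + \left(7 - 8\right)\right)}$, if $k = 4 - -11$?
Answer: $\frac{1}{1408} \approx 0.00071023$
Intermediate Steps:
$u{\left(X \right)} = - 3 X$
$k = 15$ ($k = 4 + 11 = 15$)
$\frac{1}{-17 - 25 \left(k + u{\left(4 \right)}\right) \left(-18 + \left(7 - 8\right)\right)} = \frac{1}{-17 - 25 \left(15 - 12\right) \left(-18 + \left(7 - 8\right)\right)} = \frac{1}{-17 - 25 \cdot 3 \left(-18 - 1\right)} = \frac{1}{-17 - 25 \cdot 3 \left(-19\right)} = \frac{1}{-17 - -1425} = \frac{1}{-17 + 1425} = \frac{1}{1408}$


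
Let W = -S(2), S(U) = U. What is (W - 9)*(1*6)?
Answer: -66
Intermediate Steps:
W = -2 (W = -1*2 = -2)
(W - 9)*(1*6) = (-2 - 9)*(1*6) = -11*6 = -66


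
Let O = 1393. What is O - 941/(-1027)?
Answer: 1431552/1027 ≈ 1393.9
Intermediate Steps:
O - 941/(-1027) = 1393 - 941/(-1027) = 1393 - 1/1027*(-941) = 1393 + 941/1027 = 1431552/1027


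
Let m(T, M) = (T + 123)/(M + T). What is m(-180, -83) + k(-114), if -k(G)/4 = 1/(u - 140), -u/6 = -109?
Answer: 14123/67591 ≈ 0.20895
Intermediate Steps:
u = 654 (u = -6*(-109) = 654)
m(T, M) = (123 + T)/(M + T)
k(G) = -2/257 (k(G) = -4/(654 - 140) = -4/514 = -4*1/514 = -2/257)
m(-180, -83) + k(-114) = (123 - 180)/(-83 - 180) - 2/257 = -57/(-263) - 2/257 = -1/263*(-57) - 2/257 = 57/263 - 2/257 = 14123/67591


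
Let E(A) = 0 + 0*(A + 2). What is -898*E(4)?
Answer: 0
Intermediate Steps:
E(A) = 0 (E(A) = 0 + 0*(2 + A) = 0 + 0 = 0)
-898*E(4) = -898*0 = 0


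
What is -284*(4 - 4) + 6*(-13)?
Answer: -78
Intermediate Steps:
-284*(4 - 4) + 6*(-13) = -284*0 - 78 = -142*0 - 78 = 0 - 78 = -78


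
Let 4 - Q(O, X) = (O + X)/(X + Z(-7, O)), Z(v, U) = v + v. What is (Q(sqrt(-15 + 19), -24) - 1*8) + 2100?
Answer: 39813/19 ≈ 2095.4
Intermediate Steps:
Z(v, U) = 2*v
Q(O, X) = 4 - (O + X)/(-14 + X) (Q(O, X) = 4 - (O + X)/(X + 2*(-7)) = 4 - (O + X)/(X - 14) = 4 - (O + X)/(-14 + X))
(Q(sqrt(-15 + 19), -24) - 1*8) + 2100 = ((-56 - sqrt(-15 + 19) + 3*(-24))/(-14 - 24) - 1*8) + 2100 = ((-56 - sqrt(4) - 72)/(-38) - 8) + 2100 = (-(-56 - 1*2 - 72)/38 - 8) + 2100 = (-(-56 - 2 - 72)/38 - 8) + 2100 = (-1/38*(-130) - 8) + 2100 = (65/19 - 8) + 2100 = -87/19 + 2100 = 39813/19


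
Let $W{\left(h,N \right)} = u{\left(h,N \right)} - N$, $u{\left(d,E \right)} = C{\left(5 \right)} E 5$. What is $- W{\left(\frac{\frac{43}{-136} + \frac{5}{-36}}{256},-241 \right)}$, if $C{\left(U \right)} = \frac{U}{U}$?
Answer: $964$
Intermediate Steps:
$C{\left(U \right)} = 1$
$u{\left(d,E \right)} = 5 E$ ($u{\left(d,E \right)} = 1 E 5 = E 5 = 5 E$)
$W{\left(h,N \right)} = 4 N$ ($W{\left(h,N \right)} = 5 N - N = 4 N$)
$- W{\left(\frac{\frac{43}{-136} + \frac{5}{-36}}{256},-241 \right)} = - 4 \left(-241\right) = \left(-1\right) \left(-964\right) = 964$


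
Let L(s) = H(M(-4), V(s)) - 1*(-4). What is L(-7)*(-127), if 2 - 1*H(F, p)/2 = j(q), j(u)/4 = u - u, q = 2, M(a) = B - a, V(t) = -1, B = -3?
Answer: -1016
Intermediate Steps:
M(a) = -3 - a
j(u) = 0 (j(u) = 4*(u - u) = 4*0 = 0)
H(F, p) = 4 (H(F, p) = 4 - 2*0 = 4 + 0 = 4)
L(s) = 8 (L(s) = 4 - 1*(-4) = 4 + 4 = 8)
L(-7)*(-127) = 8*(-127) = -1016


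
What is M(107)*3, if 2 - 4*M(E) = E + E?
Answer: -159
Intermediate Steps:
M(E) = 1/2 - E/2 (M(E) = 1/2 - (E + E)/4 = 1/2 - E/2)
M(107)*3 = (1/2 - 1/2*107)*3 = (1/2 - 107/2)*3 = -53*3 = -159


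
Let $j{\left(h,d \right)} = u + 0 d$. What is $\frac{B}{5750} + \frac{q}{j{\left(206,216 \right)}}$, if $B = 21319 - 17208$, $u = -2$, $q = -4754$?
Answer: $\frac{13671861}{5750} \approx 2377.7$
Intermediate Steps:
$B = 4111$
$j{\left(h,d \right)} = -2$ ($j{\left(h,d \right)} = -2 + 0 d = -2 + 0 = -2$)
$\frac{B}{5750} + \frac{q}{j{\left(206,216 \right)}} = \frac{4111}{5750} - \frac{4754}{-2} = 4111 \cdot \frac{1}{5750} - -2377 = \frac{4111}{5750} + 2377 = \frac{13671861}{5750}$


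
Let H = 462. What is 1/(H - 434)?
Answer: 1/28 ≈ 0.035714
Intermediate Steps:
1/(H - 434) = 1/(462 - 434) = 1/28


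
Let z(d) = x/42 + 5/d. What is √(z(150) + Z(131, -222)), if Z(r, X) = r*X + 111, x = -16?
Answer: I*√1277636430/210 ≈ 170.21*I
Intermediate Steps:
Z(r, X) = 111 + X*r (Z(r, X) = X*r + 111 = 111 + X*r)
z(d) = -8/21 + 5/d (z(d) = -16/42 + 5/d = -16*1/42 + 5/d = -8/21 + 5/d)
√(z(150) + Z(131, -222)) = √((-8/21 + 5/150) + (111 - 222*131)) = √((-8/21 + 5*(1/150)) + (111 - 29082)) = √((-8/21 + 1/30) - 28971) = √(-73/210 - 28971) = √(-6083983/210) = I*√1277636430/210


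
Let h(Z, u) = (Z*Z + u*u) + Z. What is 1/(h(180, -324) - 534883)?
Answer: -1/397327 ≈ -2.5168e-6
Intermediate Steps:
h(Z, u) = Z + Z² + u² (h(Z, u) = (Z² + u²) + Z = Z + Z² + u²)
1/(h(180, -324) - 534883) = 1/((180 + 180² + (-324)²) - 534883) = 1/((180 + 32400 + 104976) - 534883) = 1/(137556 - 534883) = 1/(-397327) = -1/397327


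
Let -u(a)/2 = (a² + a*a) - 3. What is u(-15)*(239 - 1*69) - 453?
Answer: -152433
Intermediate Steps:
u(a) = 6 - 4*a² (u(a) = -2*((a² + a*a) - 3) = -2*((a² + a²) - 3) = -2*(2*a² - 3) = -2*(-3 + 2*a²) = 6 - 4*a²)
u(-15)*(239 - 1*69) - 453 = (6 - 4*(-15)²)*(239 - 1*69) - 453 = (6 - 4*225)*(239 - 69) - 453 = (6 - 900)*170 - 453 = -894*170 - 453 = -151980 - 453 = -152433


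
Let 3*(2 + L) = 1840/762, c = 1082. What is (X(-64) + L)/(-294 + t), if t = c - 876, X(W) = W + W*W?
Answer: -2303605/50292 ≈ -45.805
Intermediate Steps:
X(W) = W + W²
t = 206 (t = 1082 - 876 = 206)
L = -1366/1143 (L = -2 + (1840/762)/3 = -2 + (1840*(1/762))/3 = -2 + (⅓)*(920/381) = -2 + 920/1143 = -1366/1143 ≈ -1.1951)
(X(-64) + L)/(-294 + t) = (-64*(1 - 64) - 1366/1143)/(-294 + 206) = (-64*(-63) - 1366/1143)/(-88) = (4032 - 1366/1143)*(-1/88) = (4607210/1143)*(-1/88) = -2303605/50292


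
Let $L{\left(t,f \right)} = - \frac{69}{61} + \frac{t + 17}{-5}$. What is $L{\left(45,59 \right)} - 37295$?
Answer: $- \frac{11379102}{305} \approx -37309.0$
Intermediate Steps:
$L{\left(t,f \right)} = - \frac{1382}{305} - \frac{t}{5}$ ($L{\left(t,f \right)} = \left(-69\right) \frac{1}{61} + \left(17 + t\right) \left(- \frac{1}{5}\right) = - \frac{69}{61} - \left(\frac{17}{5} + \frac{t}{5}\right) = - \frac{1382}{305} - \frac{t}{5}$)
$L{\left(45,59 \right)} - 37295 = \left(- \frac{1382}{305} - 9\right) - 37295 = - \frac{4127}{305} - 37295 = - \frac{11379102}{305}$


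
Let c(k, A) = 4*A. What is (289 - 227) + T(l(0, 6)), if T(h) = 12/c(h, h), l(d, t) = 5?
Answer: 313/5 ≈ 62.600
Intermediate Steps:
T(h) = 3/h (T(h) = 12/((4*h)) = 12*(1/(4*h)) = 3/h)
(289 - 227) + T(l(0, 6)) = (289 - 227) + 3/5 = 62 + 3*(⅕) = 62 + ⅗ = 313/5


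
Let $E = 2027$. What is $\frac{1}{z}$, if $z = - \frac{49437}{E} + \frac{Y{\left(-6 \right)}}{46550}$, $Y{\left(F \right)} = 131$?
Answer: $- \frac{94356850}{2301026813} \approx -0.041006$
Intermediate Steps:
$z = - \frac{2301026813}{94356850}$ ($z = - \frac{49437}{2027} + \frac{131}{46550} = - \frac{2301026813}{94356850} \approx -24.386$)
$\frac{1}{z} = \frac{1}{- \frac{2301026813}{94356850}} = - \frac{94356850}{2301026813}$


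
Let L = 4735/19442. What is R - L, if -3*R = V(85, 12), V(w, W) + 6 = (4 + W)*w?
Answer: -26338673/58326 ≈ -451.58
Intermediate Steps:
V(w, W) = -6 + w*(4 + W) (V(w, W) = -6 + (4 + W)*w = -6 + w*(4 + W))
L = 4735/19442 (L = 4735*(1/19442) = 4735/19442 ≈ 0.24354)
R = -1354/3 (R = -(-6 + 4*85 + 12*85)/3 = -(-6 + 340 + 1020)/3 = -⅓*1354 = -1354/3 ≈ -451.33)
R - L = -1354/3 - 1*4735/19442 = -1354/3 - 4735/19442 = -26338673/58326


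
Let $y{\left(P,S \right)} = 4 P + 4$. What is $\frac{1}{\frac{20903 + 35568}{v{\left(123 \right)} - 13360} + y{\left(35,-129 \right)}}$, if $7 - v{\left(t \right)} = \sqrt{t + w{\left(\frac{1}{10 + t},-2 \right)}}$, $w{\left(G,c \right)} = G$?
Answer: $\frac{3314559595749}{463279010607733} - \frac{112942 \sqrt{543970}}{463279010607733} \approx 0.0071544$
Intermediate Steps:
$v{\left(t \right)} = 7 - \sqrt{t + \frac{1}{10 + t}}$
$y{\left(P,S \right)} = 4 + 4 P$
$\frac{1}{\frac{20903 + 35568}{v{\left(123 \right)} - 13360} + y{\left(35,-129 \right)}} = \frac{1}{\frac{20903 + 35568}{\left(7 - \sqrt{\frac{1 + 123 \left(10 + 123\right)}{10 + 123}}\right) - 13360} + \left(4 + 4 \cdot 35\right)} = \frac{1}{\frac{56471}{\left(7 - \sqrt{\frac{1 + 123 \cdot 133}{133}}\right) - 13360} + \left(4 + 140\right)} = \frac{1}{\frac{56471}{\left(7 - \sqrt{\frac{1 + 16359}{133}}\right) - 13360} + 144} = \frac{1}{\frac{56471}{\left(7 - \sqrt{\frac{1}{133} \cdot 16360}\right) - 13360} + 144} = \frac{1}{\frac{56471}{\left(7 - \sqrt{\frac{16360}{133}}\right) - 13360} + 144} = \frac{1}{\frac{56471}{\left(7 - \frac{2 \sqrt{543970}}{133}\right) - 13360} + 144} = \frac{1}{\frac{56471}{-13353 - \frac{2 \sqrt{543970}}{133}} + 144} = \frac{1}{144 + \frac{56471}{-13353 - \frac{2 \sqrt{543970}}{133}}}$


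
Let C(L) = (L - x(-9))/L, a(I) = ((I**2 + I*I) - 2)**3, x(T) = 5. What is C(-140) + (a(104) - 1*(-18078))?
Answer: 283352853422213/28 ≈ 1.0120e+13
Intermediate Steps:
a(I) = (-2 + 2*I**2)**3 (a(I) = ((I**2 + I**2) - 2)**3 = (2*I**2 - 2)**3 = (-2 + 2*I**2)**3)
C(L) = (-5 + L)/L (C(L) = (L - 1*5)/L = (L - 5)/L = (-5 + L)/L)
C(-140) + (a(104) - 1*(-18078)) = (-5 - 140)/(-140) + (8*(-1 + 104**2)**3 - 1*(-18078)) = -1/140*(-145) + (8*(-1 + 10816)**3 + 18078) = 29/28 + (8*10815**3 + 18078) = 29/28 + (8*1264968093375 + 18078) = 29/28 + (10119744747000 + 18078) = 29/28 + 10119744765078 = 283352853422213/28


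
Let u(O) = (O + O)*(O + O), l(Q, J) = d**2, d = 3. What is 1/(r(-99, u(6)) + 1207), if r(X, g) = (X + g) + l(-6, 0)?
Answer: 1/1261 ≈ 0.00079302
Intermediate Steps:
l(Q, J) = 9 (l(Q, J) = 3**2 = 9)
u(O) = 4*O**2 (u(O) = (2*O)*(2*O) = 4*O**2)
r(X, g) = 9 + X + g (r(X, g) = (X + g) + 9 = 9 + X + g)
1/(r(-99, u(6)) + 1207) = 1/((9 - 99 + 4*6**2) + 1207) = 1/((9 - 99 + 4*36) + 1207) = 1/((9 - 99 + 144) + 1207) = 1/(54 + 1207) = 1/1261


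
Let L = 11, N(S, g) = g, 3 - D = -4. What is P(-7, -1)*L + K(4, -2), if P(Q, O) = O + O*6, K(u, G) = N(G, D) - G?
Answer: -68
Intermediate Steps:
D = 7 (D = 3 - 1*(-4) = 3 + 4 = 7)
K(u, G) = 7 - G
P(Q, O) = 7*O (P(Q, O) = O + 6*O = 7*O)
P(-7, -1)*L + K(4, -2) = (7*(-1))*11 + (7 - 1*(-2)) = -7*11 + (7 + 2) = -77 + 9 = -68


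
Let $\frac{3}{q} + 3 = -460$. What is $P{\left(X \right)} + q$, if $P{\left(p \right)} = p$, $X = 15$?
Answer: $\frac{6942}{463} \approx 14.994$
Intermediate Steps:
$q = - \frac{3}{463}$ ($q = \frac{3}{-3 - 460} = \frac{3}{-463} = 3 \left(- \frac{1}{463}\right) = - \frac{3}{463} \approx -0.0064795$)
$P{\left(X \right)} + q = 15 - \frac{3}{463} = \frac{6942}{463}$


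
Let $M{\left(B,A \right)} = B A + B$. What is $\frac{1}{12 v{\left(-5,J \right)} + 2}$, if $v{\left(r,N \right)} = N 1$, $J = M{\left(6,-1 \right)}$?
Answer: $\frac{1}{2} \approx 0.5$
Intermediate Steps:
$M{\left(B,A \right)} = B + A B$ ($M{\left(B,A \right)} = A B + B = B + A B$)
$J = 0$ ($J = 6 \left(1 - 1\right) = 6 \cdot 0 = 0$)
$v{\left(r,N \right)} = N$
$\frac{1}{12 v{\left(-5,J \right)} + 2} = \frac{1}{12 \cdot 0 + 2} = \frac{1}{0 + 2} = \frac{1}{2}$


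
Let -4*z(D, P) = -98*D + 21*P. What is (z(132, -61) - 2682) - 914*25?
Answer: -87911/4 ≈ -21978.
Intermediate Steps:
z(D, P) = -21*P/4 + 49*D/2 (z(D, P) = -(-98*D + 21*P)/4 = -21*P/4 + 49*D/2)
(z(132, -61) - 2682) - 914*25 = ((-21/4*(-61) + (49/2)*132) - 2682) - 914*25 = ((1281/4 + 3234) - 2682) - 22850 = (14217/4 - 2682) - 22850 = 3489/4 - 22850 = -87911/4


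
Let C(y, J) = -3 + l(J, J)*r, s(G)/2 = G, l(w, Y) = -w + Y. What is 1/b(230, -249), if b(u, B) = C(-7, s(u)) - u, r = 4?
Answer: -1/233 ≈ -0.0042918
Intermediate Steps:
l(w, Y) = Y - w
s(G) = 2*G
C(y, J) = -3 (C(y, J) = -3 + (J - J)*4 = -3 + 0*4 = -3 + 0 = -3)
b(u, B) = -3 - u
1/b(230, -249) = 1/(-3 - 1*230) = 1/(-3 - 230) = 1/(-233) = -1/233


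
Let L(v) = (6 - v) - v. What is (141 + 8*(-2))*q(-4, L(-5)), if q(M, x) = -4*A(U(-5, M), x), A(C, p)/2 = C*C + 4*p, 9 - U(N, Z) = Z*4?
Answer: -689000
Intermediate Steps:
U(N, Z) = 9 - 4*Z (U(N, Z) = 9 - Z*4 = 9 - 4*Z)
A(C, p) = 2*C**2 + 8*p (A(C, p) = 2*(C*C + 4*p) = 2*(C**2 + 4*p) = 2*C**2 + 8*p)
L(v) = 6 - 2*v
q(M, x) = -32*x - 8*(9 - 4*M)**2 (q(M, x) = -4*(2*(9 - 4*M)**2 + 8*x) = -32*x - 8*(9 - 4*M)**2)
(141 + 8*(-2))*q(-4, L(-5)) = (141 + 8*(-2))*(-32*(6 - 2*(-5)) - 8*(-9 + 4*(-4))**2) = (141 - 16)*(-32*(6 + 10) - 8*(-9 - 16)**2) = 125*(-32*16 - 8*(-25)**2) = 125*(-512 - 8*625) = 125*(-512 - 5000) = 125*(-5512) = -689000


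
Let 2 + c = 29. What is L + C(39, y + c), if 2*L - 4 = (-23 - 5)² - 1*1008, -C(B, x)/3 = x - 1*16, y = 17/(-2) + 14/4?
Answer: -128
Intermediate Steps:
c = 27 (c = -2 + 29 = 27)
y = -5 (y = 17*(-½) + 14*(¼) = -17/2 + 7/2 = -5)
C(B, x) = 48 - 3*x (C(B, x) = -3*(x - 1*16) = -3*(x - 16) = -3*(-16 + x) = 48 - 3*x)
L = -110 (L = 2 + ((-23 - 5)² - 1*1008)/2 = 2 + ((-28)² - 1008)/2 = 2 + (784 - 1008)/2 = 2 + (½)*(-224) = 2 - 112 = -110)
L + C(39, y + c) = -110 + (48 - 3*(-5 + 27)) = -110 + (48 - 3*22) = -110 + (48 - 66) = -110 - 18 = -128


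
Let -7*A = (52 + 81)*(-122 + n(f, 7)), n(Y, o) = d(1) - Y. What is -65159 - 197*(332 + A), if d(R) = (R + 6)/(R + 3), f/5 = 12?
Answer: -3220955/4 ≈ -8.0524e+5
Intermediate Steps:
f = 60 (f = 5*12 = 60)
d(R) = (6 + R)/(3 + R)
n(Y, o) = 7/4 - Y (n(Y, o) = (6 + 1)/(3 + 1) - Y = 7/4 - Y)
A = 13699/4 (A = -(52 + 81)*(-122 + (7/4 - 1*60))/7 = -19*(-122 + (7/4 - 60)) = -19*(-122 - 233/4) = -19*(-721)/4 = -1/7*(-95893/4) = 13699/4 ≈ 3424.8)
-65159 - 197*(332 + A) = -65159 - 197*(332 + 13699/4) = -65159 - 197*15027/4 = -65159 - 1*2960319/4 = -65159 - 2960319/4 = -3220955/4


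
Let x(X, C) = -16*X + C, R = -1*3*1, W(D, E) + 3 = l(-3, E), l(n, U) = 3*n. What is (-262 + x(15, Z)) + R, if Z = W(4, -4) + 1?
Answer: -516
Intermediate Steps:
W(D, E) = -12 (W(D, E) = -3 + 3*(-3) = -3 - 9 = -12)
R = -3 (R = -3*1 = -3)
Z = -11 (Z = -12 + 1 = -11)
x(X, C) = C - 16*X
(-262 + x(15, Z)) + R = (-262 + (-11 - 16*15)) - 3 = (-262 + (-11 - 240)) - 3 = (-262 - 251) - 3 = -513 - 3 = -516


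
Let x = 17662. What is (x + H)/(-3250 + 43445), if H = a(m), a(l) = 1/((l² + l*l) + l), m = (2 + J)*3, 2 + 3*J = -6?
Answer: 105973/241170 ≈ 0.43941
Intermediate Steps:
J = -8/3 (J = -⅔ + (⅓)*(-6) = -⅔ - 2 = -8/3 ≈ -2.6667)
m = -2 (m = (2 - 8/3)*3 = -⅔*3 = -2)
a(l) = 1/(l + 2*l²) (a(l) = 1/((l² + l²) + l) = 1/(2*l² + l) = 1/(l + 2*l²))
H = ⅙ (H = 1/((-2)*(1 + 2*(-2))) = -1/(2*(1 - 4)) = -½/(-3) = -½*(-⅓) = ⅙ ≈ 0.16667)
(x + H)/(-3250 + 43445) = (17662 + ⅙)/(-3250 + 43445) = (105973/6)/40195 = (105973/6)*(1/40195) = 105973/241170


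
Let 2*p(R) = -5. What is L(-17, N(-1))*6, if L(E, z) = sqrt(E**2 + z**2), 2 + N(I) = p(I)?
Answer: 3*sqrt(1237) ≈ 105.51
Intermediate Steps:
p(R) = -5/2 (p(R) = (1/2)*(-5) = -5/2)
N(I) = -9/2 (N(I) = -2 - 5/2 = -9/2)
L(-17, N(-1))*6 = sqrt((-17)**2 + (-9/2)**2)*6 = sqrt(289 + 81/4)*6 = sqrt(1237/4)*6 = (sqrt(1237)/2)*6 = 3*sqrt(1237)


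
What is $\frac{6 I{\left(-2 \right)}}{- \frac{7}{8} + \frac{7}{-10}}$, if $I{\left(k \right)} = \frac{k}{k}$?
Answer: $- \frac{80}{21} \approx -3.8095$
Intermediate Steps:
$I{\left(k \right)} = 1$
$\frac{6 I{\left(-2 \right)}}{- \frac{7}{8} + \frac{7}{-10}} = \frac{6 \cdot 1}{- \frac{7}{8} + \frac{7}{-10}} = \frac{6}{\left(-7\right) \frac{1}{8} + 7 \left(- \frac{1}{10}\right)} = \frac{6}{- \frac{7}{8} - \frac{7}{10}} = \frac{6}{- \frac{63}{40}} = 6 \left(- \frac{40}{63}\right) = - \frac{80}{21}$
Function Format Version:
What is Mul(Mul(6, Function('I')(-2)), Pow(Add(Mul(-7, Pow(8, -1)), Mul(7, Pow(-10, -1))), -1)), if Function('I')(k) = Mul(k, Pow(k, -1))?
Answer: Rational(-80, 21) ≈ -3.8095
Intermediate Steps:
Function('I')(k) = 1
Mul(Mul(6, Function('I')(-2)), Pow(Add(Mul(-7, Pow(8, -1)), Mul(7, Pow(-10, -1))), -1)) = Mul(Mul(6, 1), Pow(Add(Mul(-7, Pow(8, -1)), Mul(7, Pow(-10, -1))), -1)) = Mul(6, Pow(Add(Mul(-7, Rational(1, 8)), Mul(7, Rational(-1, 10))), -1)) = Mul(6, Pow(Add(Rational(-7, 8), Rational(-7, 10)), -1)) = Mul(6, Pow(Rational(-63, 40), -1)) = Mul(6, Rational(-40, 63)) = Rational(-80, 21)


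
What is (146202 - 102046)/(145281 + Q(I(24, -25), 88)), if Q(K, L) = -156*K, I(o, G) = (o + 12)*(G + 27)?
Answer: 44156/134049 ≈ 0.32940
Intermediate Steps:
I(o, G) = (12 + o)*(27 + G)
(146202 - 102046)/(145281 + Q(I(24, -25), 88)) = (146202 - 102046)/(145281 - 156*(324 + 12*(-25) + 27*24 - 25*24)) = 44156/(145281 - 156*(324 - 300 + 648 - 600)) = 44156/(145281 - 156*72) = 44156/(145281 - 11232) = 44156/134049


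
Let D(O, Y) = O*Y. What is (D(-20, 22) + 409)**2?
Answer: 961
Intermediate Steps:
(D(-20, 22) + 409)**2 = (-20*22 + 409)**2 = (-440 + 409)**2 = (-31)**2 = 961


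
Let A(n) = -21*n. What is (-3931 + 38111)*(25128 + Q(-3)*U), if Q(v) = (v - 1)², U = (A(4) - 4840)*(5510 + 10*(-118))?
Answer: -11659125854560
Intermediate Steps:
U = -21320920 (U = (-21*4 - 4840)*(5510 + 10*(-118)) = (-84 - 4840)*(5510 - 1180) = -4924*4330 = -21320920)
Q(v) = (-1 + v)²
(-3931 + 38111)*(25128 + Q(-3)*U) = (-3931 + 38111)*(25128 + (-1 - 3)²*(-21320920)) = 34180*(25128 + (-4)²*(-21320920)) = 34180*(25128 + 16*(-21320920)) = 34180*(25128 - 341134720) = 34180*(-341109592) = -11659125854560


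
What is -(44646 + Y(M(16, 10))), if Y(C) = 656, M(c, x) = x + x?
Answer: -45302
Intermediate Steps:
M(c, x) = 2*x
-(44646 + Y(M(16, 10))) = -(44646 + 656) = -1*45302 = -45302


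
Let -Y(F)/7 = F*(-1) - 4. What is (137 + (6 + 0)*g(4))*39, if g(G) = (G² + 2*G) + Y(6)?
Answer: 27339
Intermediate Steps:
Y(F) = 28 + 7*F (Y(F) = -7*(F*(-1) - 4) = -7*(-F - 4) = -7*(-4 - F) = 28 + 7*F)
g(G) = 70 + G² + 2*G (g(G) = (G² + 2*G) + (28 + 7*6) = (G² + 2*G) + (28 + 42) = (G² + 2*G) + 70 = 70 + G² + 2*G)
(137 + (6 + 0)*g(4))*39 = (137 + (6 + 0)*(70 + 4² + 2*4))*39 = (137 + 6*(70 + 16 + 8))*39 = (137 + 6*94)*39 = (137 + 564)*39 = 701*39 = 27339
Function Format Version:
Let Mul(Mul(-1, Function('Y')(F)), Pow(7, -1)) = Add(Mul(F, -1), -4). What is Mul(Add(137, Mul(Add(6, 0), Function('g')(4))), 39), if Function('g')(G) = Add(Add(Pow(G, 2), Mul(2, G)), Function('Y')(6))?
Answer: 27339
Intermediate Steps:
Function('Y')(F) = Add(28, Mul(7, F)) (Function('Y')(F) = Mul(-7, Add(Mul(F, -1), -4)) = Mul(-7, Add(Mul(-1, F), -4)) = Mul(-7, Add(-4, Mul(-1, F))) = Add(28, Mul(7, F)))
Function('g')(G) = Add(70, Pow(G, 2), Mul(2, G)) (Function('g')(G) = Add(Add(Pow(G, 2), Mul(2, G)), Add(28, Mul(7, 6))) = Add(Add(Pow(G, 2), Mul(2, G)), Add(28, 42)) = Add(Add(Pow(G, 2), Mul(2, G)), 70) = Add(70, Pow(G, 2), Mul(2, G)))
Mul(Add(137, Mul(Add(6, 0), Function('g')(4))), 39) = Mul(Add(137, Mul(Add(6, 0), Add(70, Pow(4, 2), Mul(2, 4)))), 39) = Mul(Add(137, Mul(6, Add(70, 16, 8))), 39) = Mul(Add(137, Mul(6, 94)), 39) = Mul(Add(137, 564), 39) = Mul(701, 39) = 27339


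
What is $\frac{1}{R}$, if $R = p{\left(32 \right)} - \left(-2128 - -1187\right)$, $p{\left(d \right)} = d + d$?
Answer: $\frac{1}{1005} \approx 0.00099503$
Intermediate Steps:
$p{\left(d \right)} = 2 d$
$R = 1005$ ($R = 2 \cdot 32 - \left(-2128 - -1187\right) = 64 - \left(-2128 + 1187\right) = 64 - -941 = 64 + 941 = 1005$)
$\frac{1}{R} = \frac{1}{1005}$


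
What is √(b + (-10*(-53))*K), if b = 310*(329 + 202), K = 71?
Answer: 16*√790 ≈ 449.71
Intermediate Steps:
b = 164610 (b = 310*531 = 164610)
√(b + (-10*(-53))*K) = √(164610 - 10*(-53)*71) = √(164610 + 530*71) = √(164610 + 37630) = √202240 = 16*√790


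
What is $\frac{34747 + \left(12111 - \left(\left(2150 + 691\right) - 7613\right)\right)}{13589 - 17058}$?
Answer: $- \frac{51630}{3469} \approx -14.883$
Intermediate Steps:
$\frac{34747 + \left(12111 - \left(\left(2150 + 691\right) - 7613\right)\right)}{13589 - 17058} = \frac{34747 + \left(12111 - \left(2841 - 7613\right)\right)}{-3469} = \left(34747 + \left(12111 - -4772\right)\right) \left(- \frac{1}{3469}\right) = \left(34747 + \left(12111 + 4772\right)\right) \left(- \frac{1}{3469}\right) = \left(34747 + 16883\right) \left(- \frac{1}{3469}\right) = 51630 \left(- \frac{1}{3469}\right) = - \frac{51630}{3469}$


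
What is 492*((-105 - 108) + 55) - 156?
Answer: -77892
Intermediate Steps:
492*((-105 - 108) + 55) - 156 = 492*(-213 + 55) - 156 = 492*(-158) - 156 = -77736 - 156 = -77892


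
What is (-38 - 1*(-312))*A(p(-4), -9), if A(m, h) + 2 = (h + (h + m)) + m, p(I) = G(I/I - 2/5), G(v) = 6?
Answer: -2192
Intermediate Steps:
p(I) = 6
A(m, h) = -2 + 2*h + 2*m (A(m, h) = -2 + ((h + (h + m)) + m) = -2 + ((m + 2*h) + m) = -2 + (2*h + 2*m) = -2 + 2*h + 2*m)
(-38 - 1*(-312))*A(p(-4), -9) = (-38 - 1*(-312))*(-2 + 2*(-9) + 2*6) = (-38 + 312)*(-2 - 18 + 12) = 274*(-8) = -2192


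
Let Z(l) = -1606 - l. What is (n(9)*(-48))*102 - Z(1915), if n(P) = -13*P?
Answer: 576353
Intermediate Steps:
(n(9)*(-48))*102 - Z(1915) = (-13*9*(-48))*102 - (-1606 - 1*1915) = -117*(-48)*102 - (-1606 - 1915) = 5616*102 - 1*(-3521) = 572832 + 3521 = 576353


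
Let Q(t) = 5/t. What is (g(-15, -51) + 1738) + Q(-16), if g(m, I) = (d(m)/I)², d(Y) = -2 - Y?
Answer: 72318307/41616 ≈ 1737.8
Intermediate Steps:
g(m, I) = (-2 - m)²/I² (g(m, I) = ((-2 - m)/I)² = (-2 - m)²/I²)
(g(-15, -51) + 1738) + Q(-16) = ((2 - 15)²/(-51)² + 1738) + 5/(-16) = ((1/2601)*(-13)² + 1738) + 5*(-1/16) = ((1/2601)*169 + 1738) - 5/16 = (169/2601 + 1738) - 5/16 = 4520707/2601 - 5/16 = 72318307/41616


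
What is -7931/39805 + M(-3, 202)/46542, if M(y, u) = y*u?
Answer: -65541072/308767385 ≈ -0.21227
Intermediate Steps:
M(y, u) = u*y
-7931/39805 + M(-3, 202)/46542 = -7931/39805 + (202*(-3))/46542 = -7931*1/39805 - 606*1/46542 = -7931/39805 - 101/7757 = -65541072/308767385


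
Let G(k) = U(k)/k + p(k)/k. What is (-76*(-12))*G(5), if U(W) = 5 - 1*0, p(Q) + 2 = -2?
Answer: 912/5 ≈ 182.40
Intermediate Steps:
p(Q) = -4 (p(Q) = -2 - 2 = -4)
U(W) = 5 (U(W) = 5 + 0 = 5)
G(k) = 1/k (G(k) = 5/k - 4/k = 1/k)
(-76*(-12))*G(5) = -76*(-12)/5 = 912*(⅕) = 912/5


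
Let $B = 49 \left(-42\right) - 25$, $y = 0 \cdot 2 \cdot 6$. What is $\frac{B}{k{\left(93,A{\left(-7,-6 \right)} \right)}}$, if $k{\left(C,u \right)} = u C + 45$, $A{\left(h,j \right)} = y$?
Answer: $- \frac{2083}{45} \approx -46.289$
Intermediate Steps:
$y = 0$ ($y = 0 \cdot 6 = 0$)
$A{\left(h,j \right)} = 0$
$B = -2083$ ($B = -2058 - 25 = -2083$)
$k{\left(C,u \right)} = 45 + C u$ ($k{\left(C,u \right)} = C u + 45 = 45 + C u$)
$\frac{B}{k{\left(93,A{\left(-7,-6 \right)} \right)}} = - \frac{2083}{45 + 93 \cdot 0} = - \frac{2083}{45 + 0} = - \frac{2083}{45}$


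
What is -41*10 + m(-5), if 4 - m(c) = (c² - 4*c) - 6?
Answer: -445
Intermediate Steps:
m(c) = 10 - c² + 4*c (m(c) = 4 - ((c² - 4*c) - 6) = 4 - (-6 + c² - 4*c) = 4 + (6 - c² + 4*c) = 10 - c² + 4*c)
-41*10 + m(-5) = -41*10 + (10 - 1*(-5)² + 4*(-5)) = -410 + (10 - 1*25 - 20) = -410 + (10 - 25 - 20) = -410 - 35 = -445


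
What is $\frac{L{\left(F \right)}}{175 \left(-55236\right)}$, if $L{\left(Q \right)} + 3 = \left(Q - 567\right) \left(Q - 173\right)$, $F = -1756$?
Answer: $- \frac{53346}{115075} \approx -0.46358$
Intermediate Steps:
$L{\left(Q \right)} = -3 + \left(-567 + Q\right) \left(-173 + Q\right)$ ($L{\left(Q \right)} = -3 + \left(Q - 567\right) \left(Q - 173\right) = -3 + \left(-567 + Q\right) \left(-173 + Q\right)$)
$\frac{L{\left(F \right)}}{175 \left(-55236\right)} = \frac{98088 + \left(-1756\right)^{2} - -1299440}{175 \left(-55236\right)} = \frac{98088 + 3083536 + 1299440}{-9666300} = 4481064 \left(- \frac{1}{9666300}\right) = - \frac{53346}{115075}$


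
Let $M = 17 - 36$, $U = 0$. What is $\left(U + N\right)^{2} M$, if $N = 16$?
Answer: $-4864$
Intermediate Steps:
$M = -19$ ($M = 17 - 36 = -19$)
$\left(U + N\right)^{2} M = \left(0 + 16\right)^{2} \left(-19\right) = 16^{2} \left(-19\right) = 256 \left(-19\right) = -4864$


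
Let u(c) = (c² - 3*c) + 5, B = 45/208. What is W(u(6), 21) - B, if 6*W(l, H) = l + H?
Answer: 4441/624 ≈ 7.1170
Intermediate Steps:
B = 45/208 (B = 45*(1/208) = 45/208 ≈ 0.21635)
u(c) = 5 + c² - 3*c
W(l, H) = H/6 + l/6 (W(l, H) = (l + H)/6 = (H + l)/6 = H/6 + l/6)
W(u(6), 21) - B = ((⅙)*21 + (5 + 6² - 3*6)/6) - 1*45/208 = (7/2 + (5 + 36 - 18)/6) - 45/208 = (7/2 + (⅙)*23) - 45/208 = (7/2 + 23/6) - 45/208 = 22/3 - 45/208 = 4441/624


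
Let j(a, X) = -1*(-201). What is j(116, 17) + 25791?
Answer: 25992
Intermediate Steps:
j(a, X) = 201
j(116, 17) + 25791 = 201 + 25791 = 25992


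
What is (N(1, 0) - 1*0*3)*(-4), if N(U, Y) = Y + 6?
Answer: -24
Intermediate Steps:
N(U, Y) = 6 + Y
(N(1, 0) - 1*0*3)*(-4) = ((6 + 0) - 1*0*3)*(-4) = (6 + 0*3)*(-4) = (6 + 0)*(-4) = 6*(-4) = -24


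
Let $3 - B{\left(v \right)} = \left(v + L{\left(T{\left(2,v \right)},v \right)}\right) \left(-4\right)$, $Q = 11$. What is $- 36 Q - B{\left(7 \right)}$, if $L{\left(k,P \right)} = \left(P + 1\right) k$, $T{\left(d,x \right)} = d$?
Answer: $-491$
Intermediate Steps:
$L{\left(k,P \right)} = k \left(1 + P\right)$ ($L{\left(k,P \right)} = \left(1 + P\right) k = k \left(1 + P\right)$)
$B{\left(v \right)} = 11 + 12 v$ ($B{\left(v \right)} = 3 - \left(v + 2 \left(1 + v\right)\right) \left(-4\right) = 3 - \left(v + \left(2 + 2 v\right)\right) \left(-4\right) = 3 - \left(2 + 3 v\right) \left(-4\right) = 3 - \left(-8 - 12 v\right) = 3 + \left(8 + 12 v\right) = 11 + 12 v$)
$- 36 Q - B{\left(7 \right)} = \left(-36\right) 11 - \left(11 + 12 \cdot 7\right) = -396 - \left(11 + 84\right) = -396 - 95 = -491$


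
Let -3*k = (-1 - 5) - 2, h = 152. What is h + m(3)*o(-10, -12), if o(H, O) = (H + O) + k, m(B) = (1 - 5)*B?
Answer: 384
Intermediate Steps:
m(B) = -4*B
k = 8/3 (k = -((-1 - 5) - 2)/3 = -(-6 - 2)/3 = -1/3*(-8) = 8/3 ≈ 2.6667)
o(H, O) = 8/3 + H + O (o(H, O) = (H + O) + 8/3 = 8/3 + H + O)
h + m(3)*o(-10, -12) = 152 + (-4*3)*(8/3 - 10 - 12) = 152 - 12*(-58/3) = 152 + 232 = 384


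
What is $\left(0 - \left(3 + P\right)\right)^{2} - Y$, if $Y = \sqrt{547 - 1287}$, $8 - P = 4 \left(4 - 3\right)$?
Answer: $49 - 2 i \sqrt{185} \approx 49.0 - 27.203 i$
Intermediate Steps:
$P = 4$ ($P = 8 - 4 \left(4 - 3\right) = 8 - 4 \cdot 1 = 8 - 4 = 4$)
$Y = 2 i \sqrt{185}$ ($Y = \sqrt{-740} = 2 i \sqrt{185} \approx 27.203 i$)
$\left(0 - \left(3 + P\right)\right)^{2} - Y = \left(0 - 7\right)^{2} - 2 i \sqrt{185} = \left(-7\right)^{2} - 2 i \sqrt{185} = 49 - 2 i \sqrt{185}$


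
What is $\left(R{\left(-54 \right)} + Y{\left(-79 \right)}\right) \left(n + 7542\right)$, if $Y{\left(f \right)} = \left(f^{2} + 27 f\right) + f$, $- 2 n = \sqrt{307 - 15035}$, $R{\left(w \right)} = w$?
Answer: $29979450 - 3975 i \sqrt{3682} \approx 2.9979 \cdot 10^{7} - 2.412 \cdot 10^{5} i$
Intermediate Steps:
$n = - i \sqrt{3682}$ ($n = - \frac{\sqrt{307 - 15035}}{2} = - \frac{\sqrt{-14728}}{2} = - \frac{2 i \sqrt{3682}}{2} = - i \sqrt{3682} \approx - 60.68 i$)
$Y{\left(f \right)} = f^{2} + 28 f$
$\left(R{\left(-54 \right)} + Y{\left(-79 \right)}\right) \left(n + 7542\right) = \left(-54 - 79 \left(28 - 79\right)\right) \left(- i \sqrt{3682} + 7542\right) = \left(-54 - -4029\right) \left(7542 - i \sqrt{3682}\right) = \left(-54 + 4029\right) \left(7542 - i \sqrt{3682}\right) = 3975 \left(7542 - i \sqrt{3682}\right) = 29979450 - 3975 i \sqrt{3682}$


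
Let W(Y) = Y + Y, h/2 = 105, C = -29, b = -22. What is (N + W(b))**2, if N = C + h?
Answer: 18769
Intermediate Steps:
h = 210 (h = 2*105 = 210)
W(Y) = 2*Y
N = 181 (N = -29 + 210 = 181)
(N + W(b))**2 = (181 + 2*(-22))**2 = (181 - 44)**2 = 137**2 = 18769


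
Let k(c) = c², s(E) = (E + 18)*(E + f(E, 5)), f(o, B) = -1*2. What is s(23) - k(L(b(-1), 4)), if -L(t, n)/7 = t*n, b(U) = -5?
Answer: -18739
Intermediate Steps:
f(o, B) = -2
L(t, n) = -7*n*t (L(t, n) = -7*t*n = -7*n*t)
s(E) = (-2 + E)*(18 + E) (s(E) = (E + 18)*(E - 2) = (18 + E)*(-2 + E) = (-2 + E)*(18 + E))
s(23) - k(L(b(-1), 4)) = (-36 + 23² + 16*23) - (-7*4*(-5))² = (-36 + 529 + 368) - 1*140² = 861 - 1*19600 = 861 - 19600 = -18739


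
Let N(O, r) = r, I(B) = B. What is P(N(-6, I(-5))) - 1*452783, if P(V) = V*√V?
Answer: -452783 - 5*I*√5 ≈ -4.5278e+5 - 11.18*I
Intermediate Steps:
P(V) = V^(3/2)
P(N(-6, I(-5))) - 1*452783 = (-5)^(3/2) - 1*452783 = -5*I*√5 - 452783 = -452783 - 5*I*√5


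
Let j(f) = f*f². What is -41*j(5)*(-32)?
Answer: 164000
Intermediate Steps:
j(f) = f³
-41*j(5)*(-32) = -41*5³*(-32) = -41*125*(-32) = -5125*(-32) = 164000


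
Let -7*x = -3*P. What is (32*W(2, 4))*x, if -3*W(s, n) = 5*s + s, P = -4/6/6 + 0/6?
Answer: 128/21 ≈ 6.0952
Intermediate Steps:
P = -⅑ (P = -4*⅙*(⅙) + 0*(⅙) = -⅔*⅙ + 0 = -⅑ + 0 = -⅑ ≈ -0.11111)
W(s, n) = -2*s (W(s, n) = -(5*s + s)/3 = -2*s)
x = -1/21 (x = -(-3)*(-1)/(7*9) = -⅐*⅓ = -1/21 ≈ -0.047619)
(32*W(2, 4))*x = (32*(-2*2))*(-1/21) = (32*(-4))*(-1/21) = -128*(-1/21) = 128/21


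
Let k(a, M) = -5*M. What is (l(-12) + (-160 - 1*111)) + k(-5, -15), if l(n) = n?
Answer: -208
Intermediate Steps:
(l(-12) + (-160 - 1*111)) + k(-5, -15) = (-12 + (-160 - 1*111)) - 5*(-15) = (-12 + (-160 - 111)) + 75 = (-12 - 271) + 75 = -283 + 75 = -208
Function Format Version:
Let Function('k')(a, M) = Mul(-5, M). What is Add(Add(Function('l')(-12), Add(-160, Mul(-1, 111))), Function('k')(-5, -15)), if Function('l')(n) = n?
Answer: -208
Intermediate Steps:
Add(Add(Function('l')(-12), Add(-160, Mul(-1, 111))), Function('k')(-5, -15)) = Add(Add(-12, Add(-160, Mul(-1, 111))), Mul(-5, -15)) = Add(Add(-12, Add(-160, -111)), 75) = Add(Add(-12, -271), 75) = Add(-283, 75) = -208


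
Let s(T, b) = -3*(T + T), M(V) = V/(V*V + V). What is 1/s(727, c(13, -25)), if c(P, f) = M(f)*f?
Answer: -1/4362 ≈ -0.00022925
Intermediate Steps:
M(V) = V/(V + V²) (M(V) = V/(V² + V) = V/(V + V²))
c(P, f) = f/(1 + f)
s(T, b) = -6*T
1/s(727, c(13, -25)) = 1/(-6*727) = 1/(-4362) = -1/4362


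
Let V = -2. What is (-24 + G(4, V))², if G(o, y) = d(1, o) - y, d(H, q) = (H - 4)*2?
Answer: 784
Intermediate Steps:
d(H, q) = -8 + 2*H (d(H, q) = (-4 + H)*2 = -8 + 2*H)
G(o, y) = -6 - y (G(o, y) = (-8 + 2*1) - y = (-8 + 2) - y = -6 - y)
(-24 + G(4, V))² = (-24 + (-6 - 1*(-2)))² = (-24 + (-6 + 2))² = (-24 - 4)² = (-28)² = 784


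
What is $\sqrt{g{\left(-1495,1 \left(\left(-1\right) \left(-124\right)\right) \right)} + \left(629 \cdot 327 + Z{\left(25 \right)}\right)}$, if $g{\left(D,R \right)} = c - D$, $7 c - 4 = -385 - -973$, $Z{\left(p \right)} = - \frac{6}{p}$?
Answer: $\frac{2 \sqrt{63474089}}{35} \approx 455.26$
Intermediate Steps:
$c = \frac{592}{7}$ ($c = \frac{4}{7} + \frac{-385 - -973}{7} = \frac{4}{7} + \frac{-385 + 973}{7} = \frac{4}{7} + \frac{1}{7} \cdot 588 = \frac{4}{7} + 84 = \frac{592}{7} \approx 84.571$)
$g{\left(D,R \right)} = \frac{592}{7} - D$
$\sqrt{g{\left(-1495,1 \left(\left(-1\right) \left(-124\right)\right) \right)} + \left(629 \cdot 327 + Z{\left(25 \right)}\right)} = \sqrt{\left(\frac{592}{7} - -1495\right) + \left(629 \cdot 327 - \frac{6}{25}\right)} = \sqrt{\left(\frac{592}{7} + 1495\right) + \left(205683 - \frac{6}{25}\right)} = \sqrt{\frac{11057}{7} + \left(205683 - \frac{6}{25}\right)} = \sqrt{\frac{11057}{7} + \frac{5142069}{25}} = \sqrt{\frac{36270908}{175}} = \frac{2 \sqrt{63474089}}{35}$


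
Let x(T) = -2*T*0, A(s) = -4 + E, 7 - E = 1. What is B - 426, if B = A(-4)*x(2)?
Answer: -426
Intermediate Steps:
E = 6 (E = 7 - 1*1 = 7 - 1 = 6)
A(s) = 2 (A(s) = -4 + 6 = 2)
x(T) = 0
B = 0 (B = 2*0 = 0)
B - 426 = 0 - 426 = -426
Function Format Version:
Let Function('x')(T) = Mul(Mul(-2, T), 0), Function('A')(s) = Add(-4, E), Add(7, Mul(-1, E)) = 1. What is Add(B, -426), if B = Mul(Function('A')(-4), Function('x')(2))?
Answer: -426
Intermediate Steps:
E = 6 (E = Add(7, Mul(-1, 1)) = Add(7, -1) = 6)
Function('A')(s) = 2 (Function('A')(s) = Add(-4, 6) = 2)
Function('x')(T) = 0
B = 0 (B = Mul(2, 0) = 0)
Add(B, -426) = Add(0, -426) = -426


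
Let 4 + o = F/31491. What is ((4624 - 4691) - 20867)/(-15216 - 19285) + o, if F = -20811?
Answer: -1468217227/362156997 ≈ -4.0541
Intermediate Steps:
o = -48925/10497 (o = -4 - 20811/31491 = -4 - 20811*1/31491 = -4 - 6937/10497 = -48925/10497 ≈ -4.6609)
((4624 - 4691) - 20867)/(-15216 - 19285) + o = ((4624 - 4691) - 20867)/(-15216 - 19285) - 48925/10497 = (-67 - 20867)/(-34501) - 48925/10497 = -20934*(-1/34501) - 48925/10497 = 20934/34501 - 48925/10497 = -1468217227/362156997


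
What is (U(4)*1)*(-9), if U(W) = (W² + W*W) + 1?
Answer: -297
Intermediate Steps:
U(W) = 1 + 2*W² (U(W) = (W² + W²) + 1 = 2*W² + 1 = 1 + 2*W²)
(U(4)*1)*(-9) = ((1 + 2*4²)*1)*(-9) = ((1 + 2*16)*1)*(-9) = ((1 + 32)*1)*(-9) = (33*1)*(-9) = 33*(-9) = -297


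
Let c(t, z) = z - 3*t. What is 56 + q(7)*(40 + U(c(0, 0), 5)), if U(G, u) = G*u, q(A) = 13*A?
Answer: 3696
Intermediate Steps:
56 + q(7)*(40 + U(c(0, 0), 5)) = 56 + (13*7)*(40 + (0 - 3*0)*5) = 56 + 91*(40 + (0 + 0)*5) = 56 + 91*(40 + 0*5) = 56 + 91*(40 + 0) = 56 + 91*40 = 56 + 3640 = 3696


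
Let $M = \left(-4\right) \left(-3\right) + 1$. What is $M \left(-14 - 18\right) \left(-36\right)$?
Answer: $14976$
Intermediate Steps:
$M = 13$ ($M = 12 + 1 = 13$)
$M \left(-14 - 18\right) \left(-36\right) = 13 \left(-14 - 18\right) \left(-36\right) = 13 \left(-32\right) \left(-36\right) = \left(-416\right) \left(-36\right) = 14976$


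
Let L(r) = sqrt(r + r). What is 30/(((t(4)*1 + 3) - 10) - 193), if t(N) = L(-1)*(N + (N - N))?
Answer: -125/834 - 5*I*sqrt(2)/1668 ≈ -0.14988 - 0.0042392*I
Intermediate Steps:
L(r) = sqrt(2)*sqrt(r) (L(r) = sqrt(2*r) = sqrt(2)*sqrt(r))
t(N) = I*N*sqrt(2) (t(N) = (sqrt(2)*sqrt(-1))*(N + (N - N)) = (sqrt(2)*I)*(N + 0) = (I*sqrt(2))*N = I*N*sqrt(2))
30/(((t(4)*1 + 3) - 10) - 193) = 30/((((I*4*sqrt(2))*1 + 3) - 10) - 193) = 30/((((4*I*sqrt(2))*1 + 3) - 10) - 193) = 30/(((4*I*sqrt(2) + 3) - 10) - 193) = 30/(((3 + 4*I*sqrt(2)) - 10) - 193) = 30/((-7 + 4*I*sqrt(2)) - 193) = 30/(-200 + 4*I*sqrt(2))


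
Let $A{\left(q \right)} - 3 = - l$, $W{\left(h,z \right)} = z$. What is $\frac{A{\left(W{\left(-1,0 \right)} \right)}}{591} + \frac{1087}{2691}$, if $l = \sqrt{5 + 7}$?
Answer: $\frac{216830}{530127} - \frac{2 \sqrt{3}}{591} \approx 0.40315$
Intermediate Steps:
$l = 2 \sqrt{3}$ ($l = \sqrt{12} = 2 \sqrt{3} \approx 3.4641$)
$A{\left(q \right)} = 3 - 2 \sqrt{3}$
$\frac{A{\left(W{\left(-1,0 \right)} \right)}}{591} + \frac{1087}{2691} = \frac{3 - 2 \sqrt{3}}{591} + \frac{1087}{2691} = \left(3 - 2 \sqrt{3}\right) \frac{1}{591} + 1087 \cdot \frac{1}{2691} = \left(\frac{1}{197} - \frac{2 \sqrt{3}}{591}\right) + \frac{1087}{2691} = \frac{216830}{530127} - \frac{2 \sqrt{3}}{591}$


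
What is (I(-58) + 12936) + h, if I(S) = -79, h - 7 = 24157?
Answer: 37021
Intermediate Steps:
h = 24164 (h = 7 + 24157 = 24164)
(I(-58) + 12936) + h = (-79 + 12936) + 24164 = 12857 + 24164 = 37021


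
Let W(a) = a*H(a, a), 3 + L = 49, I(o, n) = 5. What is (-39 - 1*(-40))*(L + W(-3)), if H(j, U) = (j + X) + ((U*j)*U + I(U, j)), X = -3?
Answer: 130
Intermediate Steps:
L = 46 (L = -3 + 49 = 46)
H(j, U) = 2 + j + j*U² (H(j, U) = (j - 3) + ((U*j)*U + 5) = (-3 + j) + (j*U² + 5) = (-3 + j) + (5 + j*U²) = 2 + j + j*U²)
W(a) = a*(2 + a + a³) (W(a) = a*(2 + a + a*a²) = a*(2 + a + a³))
(-39 - 1*(-40))*(L + W(-3)) = (-39 - 1*(-40))*(46 - 3*(2 - 3 + (-3)³)) = (-39 + 40)*(46 - 3*(2 - 3 - 27)) = 1*(46 - 3*(-28)) = 1*(46 + 84) = 1*130 = 130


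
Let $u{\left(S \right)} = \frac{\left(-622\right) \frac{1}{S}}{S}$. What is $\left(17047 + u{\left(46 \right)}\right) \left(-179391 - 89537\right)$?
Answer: $- \frac{2425114042560}{529} \approx -4.5843 \cdot 10^{9}$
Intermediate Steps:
$u{\left(S \right)} = - \frac{622}{S^{2}}$
$\left(17047 + u{\left(46 \right)}\right) \left(-179391 - 89537\right) = \left(17047 - \frac{622}{2116}\right) \left(-179391 - 89537\right) = \left(17047 - \frac{311}{1058}\right) \left(-268928\right) = \frac{18035415}{1058} \left(-268928\right) = - \frac{2425114042560}{529}$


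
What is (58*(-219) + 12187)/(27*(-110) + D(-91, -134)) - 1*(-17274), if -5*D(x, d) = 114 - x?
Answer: 52012529/3011 ≈ 17274.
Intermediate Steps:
D(x, d) = -114/5 + x/5 (D(x, d) = -(114 - x)/5 = -114/5 + x/5)
(58*(-219) + 12187)/(27*(-110) + D(-91, -134)) - 1*(-17274) = (58*(-219) + 12187)/(27*(-110) + (-114/5 + (⅕)*(-91))) - 1*(-17274) = (-12702 + 12187)/(-2970 + (-114/5 - 91/5)) + 17274 = -515/(-2970 - 41) + 17274 = -515/(-3011) + 17274 = -515*(-1/3011) + 17274 = 515/3011 + 17274 = 52012529/3011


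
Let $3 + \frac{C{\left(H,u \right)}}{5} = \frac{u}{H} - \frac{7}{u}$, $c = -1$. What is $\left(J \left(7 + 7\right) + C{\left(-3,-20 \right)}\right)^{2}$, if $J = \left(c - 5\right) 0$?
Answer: $\frac{58081}{144} \approx 403.34$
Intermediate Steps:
$J = 0$ ($J = \left(-1 - 5\right) 0 = \left(-6\right) 0 = 0$)
$C{\left(H,u \right)} = -15 - \frac{35}{u} + \frac{5 u}{H}$ ($C{\left(H,u \right)} = -15 + 5 \left(\frac{u}{H} - \frac{7}{u}\right) = -15 + 5 \left(- \frac{7}{u} + \frac{u}{H}\right) = -15 - \left(\frac{35}{u} - \frac{5 u}{H}\right) = -15 - \frac{35}{u} + \frac{5 u}{H}$)
$\left(J \left(7 + 7\right) + C{\left(-3,-20 \right)}\right)^{2} = \left(0 \left(7 + 7\right) - \left(15 - \frac{100}{3} - \frac{7}{4}\right)\right)^{2} = \left(0 \cdot 14 - \left(\frac{53}{4} - \frac{100}{3}\right)\right)^{2} = \left(0 + \left(-15 + \frac{7}{4} + \frac{100}{3}\right)\right)^{2} = \left(0 + \frac{241}{12}\right)^{2} = \left(\frac{241}{12}\right)^{2} = \frac{58081}{144}$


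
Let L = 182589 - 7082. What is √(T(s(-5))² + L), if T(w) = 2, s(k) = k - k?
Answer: √175511 ≈ 418.94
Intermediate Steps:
s(k) = 0
L = 175507
√(T(s(-5))² + L) = √(2² + 175507) = √(4 + 175507) = √175511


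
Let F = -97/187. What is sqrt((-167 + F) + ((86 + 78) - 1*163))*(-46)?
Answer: -46*I*sqrt(5822993)/187 ≈ -593.59*I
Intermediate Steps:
F = -97/187 (F = -97*1/187 = -97/187 ≈ -0.51872)
sqrt((-167 + F) + ((86 + 78) - 1*163))*(-46) = sqrt((-167 - 97/187) + ((86 + 78) - 1*163))*(-46) = sqrt(-31326/187 + (164 - 163))*(-46) = sqrt(-31326/187 + 1)*(-46) = sqrt(-31139/187)*(-46) = (I*sqrt(5822993)/187)*(-46) = -46*I*sqrt(5822993)/187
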